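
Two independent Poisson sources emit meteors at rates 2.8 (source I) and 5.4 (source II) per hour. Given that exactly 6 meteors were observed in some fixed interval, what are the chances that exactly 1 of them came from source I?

0.2537

Given the total, each event is independently from source I with probability p = λ_I/(λ_I+λ_II) = 2.8/8.2 ≈ 0.3415.
So K ~ Binomial(6, 2.8/8.2): P(K = 1) = C(6,1) · (2.8/8.2)^1 · (5.4/8.2)^5 ≈ 0.2537.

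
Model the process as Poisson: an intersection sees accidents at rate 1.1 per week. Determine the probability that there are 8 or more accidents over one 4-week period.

Over the interval, μ = 1.1 × 4 = 4.4 (a 4-week period = 4 weeks).
P(N ≥ 8) = 1 − P(N ≤ 7) = 1 − Σ_{j=0}^{7} e^(−μ) μ^j/j! ≈ 0.0786.

0.0786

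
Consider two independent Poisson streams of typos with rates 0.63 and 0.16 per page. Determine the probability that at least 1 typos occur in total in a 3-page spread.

0.9065

Independent Poisson processes superpose: combined rate λ = 0.63 + 0.16 = 0.79 per page.
Over the interval, μ = 0.79 × 3 = 2.37 (a 3-page spread = 3 pages).
P(N ≥ 1) = 1 − P(N ≤ 0) ≈ 0.9065.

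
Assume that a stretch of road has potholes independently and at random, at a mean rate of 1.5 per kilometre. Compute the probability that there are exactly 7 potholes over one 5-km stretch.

0.1465

Over the interval, μ = 1.5 × 5 = 7.5 (a 5-km stretch = 5 kilometres).
P(N = 7) = e^(−μ) μ^7/7! = e^(−7.5) · 7.5^7/5040 ≈ 0.1465.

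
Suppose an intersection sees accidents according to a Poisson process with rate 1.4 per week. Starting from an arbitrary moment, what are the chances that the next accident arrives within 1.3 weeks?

0.8380

Inter-arrival times are exponential with rate λ = 1.4 per week.
P(T ≤ 1.3) = 1 − e^(−λt) = 1 − e^(−1.4 × 1.3) = 1 − e^(−1.82) ≈ 0.8380.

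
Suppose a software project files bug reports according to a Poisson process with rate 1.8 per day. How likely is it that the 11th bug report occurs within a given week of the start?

Over the interval, μ = 1.8 × 7 = 12.6 (a week = 7 days).
The 11th arrival falls in the interval iff at least 11 events occur there: P(S_11 ≤ t) = P(N ≥ 11) = 1 − P(N ≤ 10) ≈ 0.7124.

0.7124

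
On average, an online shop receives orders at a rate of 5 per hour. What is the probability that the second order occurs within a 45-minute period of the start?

0.8883

Over the interval, μ = 5 × 0.75 = 3.75 (a 45-minute period = 0.75 hours).
The second arrival falls in the interval iff at least 2 events occur there: P(S_2 ≤ t) = P(N ≥ 2) = 1 − P(N ≤ 1) ≈ 0.8883.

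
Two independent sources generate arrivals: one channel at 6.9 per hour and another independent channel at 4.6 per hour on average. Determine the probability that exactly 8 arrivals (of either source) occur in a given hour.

Independent Poisson processes superpose: combined rate λ = 6.9 + 4.6 = 11.5 per hour.
So μ = 11.5.
P(N = 8) = e^(−11.5) · 11.5^8/8! ≈ 0.0769.

0.0769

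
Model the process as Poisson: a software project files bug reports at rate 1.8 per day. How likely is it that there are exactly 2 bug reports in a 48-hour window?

Over the interval, μ = 1.8 × 2 = 3.6 (a 48-hour window = 2 days).
P(N = 2) = e^(−μ) μ^2/2! = e^(−3.6) · 3.6^2/2 ≈ 0.1771.

0.1771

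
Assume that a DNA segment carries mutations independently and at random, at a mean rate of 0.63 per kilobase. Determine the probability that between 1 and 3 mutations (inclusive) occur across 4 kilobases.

Over the interval, μ = 0.63 × 4 = 2.52 (4 kilobases).
P(1 ≤ N ≤ 3) = Σ_{j=1}^{3} e^(−2.52) · 2.52^j/j! ≈ 0.6728.

0.6728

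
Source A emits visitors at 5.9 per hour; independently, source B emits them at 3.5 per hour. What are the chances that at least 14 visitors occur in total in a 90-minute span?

0.5461

Independent Poisson processes superpose: combined rate λ = 5.9 + 3.5 = 9.4 per hour.
Over the interval, μ = 9.4 × 1.5 = 14.1 (a 90-minute span = 1.5 hours).
P(N ≥ 14) = 1 − P(N ≤ 13) ≈ 0.5461.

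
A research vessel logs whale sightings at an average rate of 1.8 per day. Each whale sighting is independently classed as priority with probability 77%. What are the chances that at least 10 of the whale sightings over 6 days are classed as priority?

0.3233

Thinning: the whale sightings that are classed as priority themselves form a Poisson process with rate 0.77 × 1.8 = 1.386 per day.
Over the interval, μ = 1.386 × 6 = 8.316 (6 days).
P(N ≥ 10) = 1 − P(N ≤ 9) ≈ 0.3233.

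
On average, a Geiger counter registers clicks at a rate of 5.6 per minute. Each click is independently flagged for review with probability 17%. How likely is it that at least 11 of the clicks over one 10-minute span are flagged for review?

0.3571

Thinning: the clicks that are flagged for review themselves form a Poisson process with rate 0.17 × 5.6 = 0.952 per minute.
Over the interval, μ = 0.952 × 10 = 9.52 (a 10-minute span = 10 minutes).
P(N ≥ 11) = 1 − P(N ≤ 10) ≈ 0.3571.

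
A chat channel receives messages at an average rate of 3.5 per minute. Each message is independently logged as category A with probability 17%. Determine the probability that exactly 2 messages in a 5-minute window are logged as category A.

Thinning: the messages that are logged as category A themselves form a Poisson process with rate 0.17 × 3.5 = 0.595 per minute.
Over the interval, μ = 0.595 × 5 = 2.975 (a 5-minute window = 5 minutes).
P(N = 2) = e^(−2.975) · 2.975^2/2! ≈ 0.2259.

0.2259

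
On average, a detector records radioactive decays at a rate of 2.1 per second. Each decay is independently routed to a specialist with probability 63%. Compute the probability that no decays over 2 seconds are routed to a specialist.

Thinning: the decays that are routed to a specialist themselves form a Poisson process with rate 0.63 × 2.1 = 1.323 per second.
Over the interval, μ = 1.323 × 2 = 2.646 (2 seconds).
P(N = 0) = e^(−2.646) · 2.646^0/0! ≈ 0.0709.

0.0709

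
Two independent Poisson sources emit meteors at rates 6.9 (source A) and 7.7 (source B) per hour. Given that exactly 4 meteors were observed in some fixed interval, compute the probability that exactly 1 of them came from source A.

0.2773

Given the total, each event is independently from source A with probability p = λ_A/(λ_A+λ_B) = 6.9/14.6 ≈ 0.4726.
So K ~ Binomial(4, 6.9/14.6): P(K = 1) = C(4,1) · (6.9/14.6)^1 · (7.7/14.6)^3 ≈ 0.2773.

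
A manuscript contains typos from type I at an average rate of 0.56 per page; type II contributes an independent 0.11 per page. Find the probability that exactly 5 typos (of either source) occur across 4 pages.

Independent Poisson processes superpose: combined rate λ = 0.56 + 0.11 = 0.67 per page.
Over the interval, μ = 0.67 × 4 = 2.68 (4 pages).
P(N = 5) = e^(−2.68) · 2.68^5/5! ≈ 0.0790.

0.0790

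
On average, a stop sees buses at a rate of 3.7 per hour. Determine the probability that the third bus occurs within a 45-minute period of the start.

0.5246

Over the interval, μ = 3.7 × 0.75 = 2.775 (a 45-minute period = 0.75 hours).
The third arrival falls in the interval iff at least 3 events occur there: P(S_3 ≤ t) = P(N ≥ 3) = 1 − P(N ≤ 2) ≈ 0.5246.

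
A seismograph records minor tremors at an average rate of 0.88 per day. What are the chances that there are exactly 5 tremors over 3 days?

0.0763

Over the interval, μ = 0.88 × 3 = 2.64 (3 days).
P(N = 5) = e^(−μ) μ^5/5! = e^(−2.64) · 2.64^5/120 ≈ 0.0763.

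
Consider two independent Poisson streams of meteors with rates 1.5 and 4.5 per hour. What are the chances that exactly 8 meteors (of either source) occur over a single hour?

0.1033

Independent Poisson processes superpose: combined rate λ = 1.5 + 4.5 = 6 per hour.
So μ = 6.
P(N = 8) = e^(−6) · 6^8/8! ≈ 0.1033.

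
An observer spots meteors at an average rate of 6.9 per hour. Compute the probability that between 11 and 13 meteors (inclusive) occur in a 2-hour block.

0.2965

Over the interval, μ = 6.9 × 2 = 13.8 (a 2-hour block = 2 hours).
P(11 ≤ N ≤ 13) = Σ_{j=11}^{13} e^(−13.8) · 13.8^j/j! ≈ 0.2965.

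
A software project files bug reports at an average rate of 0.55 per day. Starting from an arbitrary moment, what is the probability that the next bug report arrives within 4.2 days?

Inter-arrival times are exponential with rate λ = 0.55 per day.
P(T ≤ 4.2) = 1 − e^(−λt) = 1 − e^(−0.55 × 4.2) = 1 − e^(−2.31) ≈ 0.9007.

0.9007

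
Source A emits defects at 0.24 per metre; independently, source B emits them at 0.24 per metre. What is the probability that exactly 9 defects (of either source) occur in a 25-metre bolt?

0.0874

Independent Poisson processes superpose: combined rate λ = 0.24 + 0.24 = 0.48 per metre.
Over the interval, μ = 0.48 × 25 = 12 (a 25-metre bolt = 25 metres).
P(N = 9) = e^(−12) · 12^9/9! ≈ 0.0874.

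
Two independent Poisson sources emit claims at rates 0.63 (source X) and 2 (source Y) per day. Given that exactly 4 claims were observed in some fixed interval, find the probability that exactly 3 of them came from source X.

Given the total, each event is independently from source X with probability p = λ_X/(λ_X+λ_Y) = 0.63/2.63 ≈ 0.2395.
So K ~ Binomial(4, 0.63/2.63): P(K = 3) = C(4,3) · (0.63/2.63)^3 · (2/2.63)^1 ≈ 0.0418.

0.0418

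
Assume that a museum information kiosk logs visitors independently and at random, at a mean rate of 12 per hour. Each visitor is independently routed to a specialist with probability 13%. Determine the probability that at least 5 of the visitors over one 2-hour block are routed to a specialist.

Thinning: the visitors that are routed to a specialist themselves form a Poisson process with rate 0.13 × 12 = 1.56 per hour.
Over the interval, μ = 1.56 × 2 = 3.12 (a 2-hour block = 2 hours).
P(N ≥ 5) = 1 − P(N ≤ 4) ≈ 0.2053.

0.2053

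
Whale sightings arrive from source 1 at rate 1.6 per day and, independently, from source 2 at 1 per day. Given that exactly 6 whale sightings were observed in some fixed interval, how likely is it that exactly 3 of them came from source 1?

Given the total, each event is independently from source 1 with probability p = λ_1/(λ_1+λ_2) = 1.6/2.6 ≈ 0.6154.
So K ~ Binomial(6, 1.6/2.6): P(K = 3) = C(6,3) · (1.6/2.6)^3 · (1/2.6)^3 ≈ 0.2652.

0.2652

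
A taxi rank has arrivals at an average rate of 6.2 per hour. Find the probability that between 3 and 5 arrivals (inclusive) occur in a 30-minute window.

0.5045

Over the interval, μ = 6.2 × 0.5 = 3.1 (a 30-minute window = 0.5 hours).
P(3 ≤ N ≤ 5) = Σ_{j=3}^{5} e^(−3.1) · 3.1^j/j! ≈ 0.5045.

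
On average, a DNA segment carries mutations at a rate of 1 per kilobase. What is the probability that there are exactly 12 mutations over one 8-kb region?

Over the interval, μ = 1 × 8 = 8 (an 8-kb region = 8 kilobases).
P(N = 12) = e^(−μ) μ^12/12! = e^(−8) · 8^12/479001600 ≈ 0.0481.

0.0481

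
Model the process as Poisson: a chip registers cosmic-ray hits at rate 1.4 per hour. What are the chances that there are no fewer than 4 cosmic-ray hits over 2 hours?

Over the interval, μ = 1.4 × 2 = 2.8 (2 hours).
P(N ≥ 4) = 1 − P(N ≤ 3) = 1 − Σ_{j=0}^{3} e^(−μ) μ^j/j! ≈ 0.3081.

0.3081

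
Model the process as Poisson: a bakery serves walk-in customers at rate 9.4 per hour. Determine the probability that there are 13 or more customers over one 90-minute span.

Over the interval, μ = 9.4 × 1.5 = 14.1 (a 90-minute span = 1.5 hours).
P(N ≥ 13) = 1 − P(N ≤ 12) = 1 − Σ_{j=0}^{12} e^(−μ) μ^j/j! ≈ 0.6513.

0.6513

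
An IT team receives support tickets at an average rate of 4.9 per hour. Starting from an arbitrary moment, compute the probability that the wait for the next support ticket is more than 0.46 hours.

The wait for the next event is exponential with rate λ = 4.9 per hour.
P(T > 0.46) = e^(−λt) = e^(−4.9 × 0.46) = e^(−2.254) ≈ 0.1050.

0.1050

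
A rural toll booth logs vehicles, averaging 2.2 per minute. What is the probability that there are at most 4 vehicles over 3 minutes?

0.2127

Over the interval, μ = 2.2 × 3 = 6.6 (3 minutes).
P(N ≤ 4) = Σ_{j=0}^{4} e^(−μ) μ^j/j! ≈ 0.2127.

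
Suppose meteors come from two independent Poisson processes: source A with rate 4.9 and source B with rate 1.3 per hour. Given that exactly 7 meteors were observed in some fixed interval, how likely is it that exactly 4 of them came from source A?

Given the total, each event is independently from source A with probability p = λ_A/(λ_A+λ_B) = 4.9/6.2 ≈ 0.7903.
So K ~ Binomial(7, 4.9/6.2): P(K = 4) = C(7,4) · (4.9/6.2)^4 · (1.3/6.2)^3 ≈ 0.1259.

0.1259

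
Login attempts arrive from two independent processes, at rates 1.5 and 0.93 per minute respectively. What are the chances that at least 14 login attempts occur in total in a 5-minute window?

0.3344

Independent Poisson processes superpose: combined rate λ = 1.5 + 0.93 = 2.43 per minute.
Over the interval, μ = 2.43 × 5 = 12.15 (a 5-minute window = 5 minutes).
P(N ≥ 14) = 1 − P(N ≤ 13) ≈ 0.3344.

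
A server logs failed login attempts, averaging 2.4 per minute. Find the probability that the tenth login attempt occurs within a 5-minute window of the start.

Over the interval, μ = 2.4 × 5 = 12 (a 5-minute window = 5 minutes).
The tenth arrival falls in the interval iff at least 10 events occur there: P(S_10 ≤ t) = P(N ≥ 10) = 1 − P(N ≤ 9) ≈ 0.7576.

0.7576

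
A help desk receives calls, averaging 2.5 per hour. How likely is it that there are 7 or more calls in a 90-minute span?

0.0863

Over the interval, μ = 2.5 × 1.5 = 3.75 (a 90-minute span = 1.5 hours).
P(N ≥ 7) = 1 − P(N ≤ 6) = 1 − Σ_{j=0}^{6} e^(−μ) μ^j/j! ≈ 0.0863.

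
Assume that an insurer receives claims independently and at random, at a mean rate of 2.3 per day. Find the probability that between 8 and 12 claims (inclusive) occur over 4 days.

Over the interval, μ = 2.3 × 4 = 9.2 (4 days).
P(8 ≤ N ≤ 12) = Σ_{j=8}^{12} e^(−9.2) · 9.2^j/j! ≈ 0.5597.

0.5597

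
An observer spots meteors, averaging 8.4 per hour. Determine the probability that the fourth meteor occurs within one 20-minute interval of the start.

0.3081

Over the interval, μ = 8.4 × 1/3 = 2.8 (a 20-minute interval = 1/3 hours).
The fourth arrival falls in the interval iff at least 4 events occur there: P(S_4 ≤ t) = P(N ≥ 4) = 1 − P(N ≤ 3) ≈ 0.3081.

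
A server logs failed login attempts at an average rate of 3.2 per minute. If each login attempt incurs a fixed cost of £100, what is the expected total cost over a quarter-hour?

E[N] = 3.2 × 15 = 48 (a quarter-hour = 15 minutes); E[cost] = 48 × £100 = £4800.

£4800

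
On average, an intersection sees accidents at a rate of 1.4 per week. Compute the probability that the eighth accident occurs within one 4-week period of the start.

0.2030

Over the interval, μ = 1.4 × 4 = 5.6 (a 4-week period = 4 weeks).
The eighth arrival falls in the interval iff at least 8 events occur there: P(S_8 ≤ t) = P(N ≥ 8) = 1 − P(N ≤ 7) ≈ 0.2030.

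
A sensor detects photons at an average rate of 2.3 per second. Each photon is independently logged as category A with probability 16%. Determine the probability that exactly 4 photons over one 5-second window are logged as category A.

0.0759

Thinning: the photons that are logged as category A themselves form a Poisson process with rate 0.16 × 2.3 = 0.368 per second.
Over the interval, μ = 0.368 × 5 = 1.84 (a 5-second window = 5 seconds).
P(N = 4) = e^(−1.84) · 1.84^4/4! ≈ 0.0759.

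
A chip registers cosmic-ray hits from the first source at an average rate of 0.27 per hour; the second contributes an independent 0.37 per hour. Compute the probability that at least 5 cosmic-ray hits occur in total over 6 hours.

0.3399

Independent Poisson processes superpose: combined rate λ = 0.27 + 0.37 = 0.64 per hour.
Over the interval, μ = 0.64 × 6 = 3.84 (6 hours).
P(N ≥ 5) = 1 − P(N ≤ 4) ≈ 0.3399.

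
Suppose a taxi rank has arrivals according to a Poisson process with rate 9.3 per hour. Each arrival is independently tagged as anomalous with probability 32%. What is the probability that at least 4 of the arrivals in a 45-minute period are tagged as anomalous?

0.1870

Thinning: the arrivals that are tagged as anomalous themselves form a Poisson process with rate 0.32 × 9.3 = 2.976 per hour.
Over the interval, μ = 2.976 × 0.75 = 2.232 (a 45-minute period = 0.75 hours).
P(N ≥ 4) = 1 − P(N ≤ 3) ≈ 0.1870.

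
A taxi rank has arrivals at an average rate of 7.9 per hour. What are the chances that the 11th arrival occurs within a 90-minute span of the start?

0.6369

Over the interval, μ = 7.9 × 1.5 = 11.85 (a 90-minute span = 1.5 hours).
The 11th arrival falls in the interval iff at least 11 events occur there: P(S_11 ≤ t) = P(N ≥ 11) = 1 − P(N ≤ 10) ≈ 0.6369.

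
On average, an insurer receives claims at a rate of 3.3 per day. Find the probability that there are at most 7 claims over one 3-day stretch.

0.2294

Over the interval, μ = 3.3 × 3 = 9.9 (a 3-day stretch = 3 days).
P(N ≤ 7) = Σ_{j=0}^{7} e^(−μ) μ^j/j! ≈ 0.2294.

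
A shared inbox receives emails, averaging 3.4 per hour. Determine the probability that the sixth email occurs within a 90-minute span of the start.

0.4016

Over the interval, μ = 3.4 × 1.5 = 5.1 (a 90-minute span = 1.5 hours).
The sixth arrival falls in the interval iff at least 6 events occur there: P(S_6 ≤ t) = P(N ≥ 6) = 1 − P(N ≤ 5) ≈ 0.4016.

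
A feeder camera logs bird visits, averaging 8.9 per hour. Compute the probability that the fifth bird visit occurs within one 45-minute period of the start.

Over the interval, μ = 8.9 × 0.75 = 6.675 (a 45-minute period = 0.75 hours).
The fifth arrival falls in the interval iff at least 5 events occur there: P(S_5 ≤ t) = P(N ≥ 5) = 1 − P(N ≤ 4) ≈ 0.7952.

0.7952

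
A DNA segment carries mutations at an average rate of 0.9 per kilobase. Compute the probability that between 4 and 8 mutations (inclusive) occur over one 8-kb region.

Over the interval, μ = 0.9 × 8 = 7.2 (an 8-kb region = 8 kilobases).
P(4 ≤ N ≤ 8) = Σ_{j=4}^{8} e^(−7.2) · 7.2^j/j! ≈ 0.6308.

0.6308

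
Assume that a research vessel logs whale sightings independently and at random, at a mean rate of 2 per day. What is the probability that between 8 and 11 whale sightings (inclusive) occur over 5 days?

Over the interval, μ = 2 × 5 = 10 (5 days).
P(8 ≤ N ≤ 11) = Σ_{j=8}^{11} e^(−10) · 10^j/j! ≈ 0.4766.

0.4766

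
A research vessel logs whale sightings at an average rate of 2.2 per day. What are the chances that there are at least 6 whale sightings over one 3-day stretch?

0.6453

Over the interval, μ = 2.2 × 3 = 6.6 (a 3-day stretch = 3 days).
P(N ≥ 6) = 1 − P(N ≤ 5) = 1 − Σ_{j=0}^{5} e^(−μ) μ^j/j! ≈ 0.6453.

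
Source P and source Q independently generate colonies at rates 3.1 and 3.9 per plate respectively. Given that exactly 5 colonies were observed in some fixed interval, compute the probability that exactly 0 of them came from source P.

0.0537

Given the total, each event is independently from source P with probability p = λ_P/(λ_P+λ_Q) = 3.1/7 ≈ 0.4429.
So K ~ Binomial(5, 3.1/7): P(K = 0) = C(5,0) · (3.1/7)^0 · (3.9/7)^5 ≈ 0.0537.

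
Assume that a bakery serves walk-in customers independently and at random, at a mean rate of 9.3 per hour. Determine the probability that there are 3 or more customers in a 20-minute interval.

Over the interval, μ = 9.3 × 1/3 = 3.1 (a 20-minute interval = 1/3 hours).
P(N ≥ 3) = 1 − P(N ≤ 2) = 1 − Σ_{j=0}^{2} e^(−μ) μ^j/j! ≈ 0.5988.

0.5988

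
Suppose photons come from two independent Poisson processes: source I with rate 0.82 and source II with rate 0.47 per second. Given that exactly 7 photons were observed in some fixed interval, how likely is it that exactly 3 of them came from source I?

0.1584

Given the total, each event is independently from source I with probability p = λ_I/(λ_I+λ_II) = 0.82/1.29 ≈ 0.6357.
So K ~ Binomial(7, 0.82/1.29): P(K = 3) = C(7,3) · (0.82/1.29)^3 · (0.47/1.29)^4 ≈ 0.1584.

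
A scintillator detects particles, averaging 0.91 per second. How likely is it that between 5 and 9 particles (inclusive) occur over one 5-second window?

Over the interval, μ = 0.91 × 5 = 4.55 (a 5-second window = 5 seconds).
P(5 ≤ N ≤ 9) = Σ_{j=5}^{9} e^(−4.55) · 4.55^j/j! ≈ 0.4591.

0.4591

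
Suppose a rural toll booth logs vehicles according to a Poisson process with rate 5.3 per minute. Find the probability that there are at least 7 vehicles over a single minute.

0.2829

With mean μ = 5.3 per minute,
P(N ≥ 7) = 1 − P(N ≤ 6) = 1 − Σ_{j=0}^{6} e^(−μ) μ^j/j! ≈ 0.2829.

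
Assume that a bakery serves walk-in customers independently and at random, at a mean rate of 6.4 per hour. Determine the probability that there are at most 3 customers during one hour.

0.1189

With mean μ = 6.4 per hour,
P(N ≤ 3) = Σ_{j=0}^{3} e^(−μ) μ^j/j! ≈ 0.1189.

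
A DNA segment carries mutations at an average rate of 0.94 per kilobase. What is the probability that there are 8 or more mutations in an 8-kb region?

0.4783

Over the interval, μ = 0.94 × 8 = 7.52 (an 8-kb region = 8 kilobases).
P(N ≥ 8) = 1 − P(N ≤ 7) = 1 − Σ_{j=0}^{7} e^(−μ) μ^j/j! ≈ 0.4783.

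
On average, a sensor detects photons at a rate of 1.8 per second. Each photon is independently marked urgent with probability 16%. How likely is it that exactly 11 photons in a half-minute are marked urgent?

Thinning: the photons that are marked urgent themselves form a Poisson process with rate 0.16 × 1.8 = 0.288 per second.
Over the interval, μ = 0.288 × 30 = 8.64 (a half-minute = 30 seconds).
P(N = 11) = e^(−8.64) · 8.64^11/11! ≈ 0.0888.

0.0888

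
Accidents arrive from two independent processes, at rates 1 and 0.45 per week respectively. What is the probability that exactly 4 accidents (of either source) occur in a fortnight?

0.1622

Independent Poisson processes superpose: combined rate λ = 1 + 0.45 = 1.45 per week.
Over the interval, μ = 1.45 × 2 = 2.9 (a fortnight = 2 weeks).
P(N = 4) = e^(−2.9) · 2.9^4/4! ≈ 0.1622.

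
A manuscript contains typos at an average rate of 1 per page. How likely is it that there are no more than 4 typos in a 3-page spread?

0.8153

Over the interval, μ = 1 × 3 = 3 (a 3-page spread = 3 pages).
P(N ≤ 4) = Σ_{j=0}^{4} e^(−μ) μ^j/j! ≈ 0.8153.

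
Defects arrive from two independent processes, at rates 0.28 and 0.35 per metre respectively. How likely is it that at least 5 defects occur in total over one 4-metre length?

Independent Poisson processes superpose: combined rate λ = 0.28 + 0.35 = 0.63 per metre.
Over the interval, μ = 0.63 × 4 = 2.52 (a 4-metre length = 4 metres).
P(N ≥ 5) = 1 − P(N ≤ 4) ≈ 0.1115.

0.1115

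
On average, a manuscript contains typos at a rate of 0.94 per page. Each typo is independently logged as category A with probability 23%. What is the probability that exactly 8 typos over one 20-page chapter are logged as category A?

0.0401

Thinning: the typos that are logged as category A themselves form a Poisson process with rate 0.23 × 0.94 = 0.2162 per page.
Over the interval, μ = 0.2162 × 20 = 4.324 (a 20-page chapter = 20 pages).
P(N = 8) = e^(−4.324) · 4.324^8/8! ≈ 0.0401.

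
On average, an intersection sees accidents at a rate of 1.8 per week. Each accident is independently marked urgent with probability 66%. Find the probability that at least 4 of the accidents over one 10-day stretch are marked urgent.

0.0928

Thinning: the accidents that are marked urgent themselves form a Poisson process with rate 0.66 × 1.8 = 1.188 per week.
Over the interval, μ = 1.188 × 10/7 ≈ 1.69714 (a 10-day stretch = 10/7 weeks).
P(N ≥ 4) = 1 − P(N ≤ 3) ≈ 0.0928.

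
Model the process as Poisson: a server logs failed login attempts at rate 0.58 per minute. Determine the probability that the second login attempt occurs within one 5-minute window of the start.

Over the interval, μ = 0.58 × 5 = 2.9 (a 5-minute window = 5 minutes).
The second arrival falls in the interval iff at least 2 events occur there: P(S_2 ≤ t) = P(N ≥ 2) = 1 − P(N ≤ 1) ≈ 0.7854.

0.7854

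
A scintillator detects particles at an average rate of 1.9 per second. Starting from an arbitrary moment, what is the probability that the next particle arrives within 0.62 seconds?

0.6921

Inter-arrival times are exponential with rate λ = 1.9 per second.
P(T ≤ 0.62) = 1 − e^(−λt) = 1 − e^(−1.9 × 0.62) = 1 − e^(−1.178) ≈ 0.6921.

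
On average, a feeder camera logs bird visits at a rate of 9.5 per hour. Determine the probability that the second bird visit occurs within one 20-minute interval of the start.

Over the interval, μ = 9.5 × 1/3 ≈ 3.16667 (a 20-minute interval = 1/3 hours).
The second arrival falls in the interval iff at least 2 events occur there: P(S_2 ≤ t) = P(N ≥ 2) = 1 − P(N ≤ 1) ≈ 0.8244.

0.8244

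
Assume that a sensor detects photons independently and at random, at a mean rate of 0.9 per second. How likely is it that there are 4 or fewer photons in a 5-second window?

Over the interval, μ = 0.9 × 5 = 4.5 (a 5-second window = 5 seconds).
P(N ≤ 4) = Σ_{j=0}^{4} e^(−μ) μ^j/j! ≈ 0.5321.

0.5321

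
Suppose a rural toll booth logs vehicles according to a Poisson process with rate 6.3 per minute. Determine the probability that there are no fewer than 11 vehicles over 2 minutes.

0.7124

Over the interval, μ = 6.3 × 2 = 12.6 (2 minutes).
P(N ≥ 11) = 1 − P(N ≤ 10) = 1 − Σ_{j=0}^{10} e^(−μ) μ^j/j! ≈ 0.7124.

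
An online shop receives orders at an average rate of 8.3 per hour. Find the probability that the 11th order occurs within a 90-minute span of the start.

0.6981

Over the interval, μ = 8.3 × 1.5 = 12.45 (a 90-minute span = 1.5 hours).
The 11th arrival falls in the interval iff at least 11 events occur there: P(S_11 ≤ t) = P(N ≥ 11) = 1 − P(N ≤ 10) ≈ 0.6981.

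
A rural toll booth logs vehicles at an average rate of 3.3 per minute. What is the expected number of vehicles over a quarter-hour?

E[N] = λt = 3.3 × 15 = 49.5 (a quarter-hour = 15 minutes).

49.5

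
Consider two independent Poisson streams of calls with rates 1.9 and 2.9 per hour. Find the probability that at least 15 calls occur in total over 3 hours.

0.4719

Independent Poisson processes superpose: combined rate λ = 1.9 + 2.9 = 4.8 per hour.
Over the interval, μ = 4.8 × 3 = 14.4 (3 hours).
P(N ≥ 15) = 1 − P(N ≤ 14) ≈ 0.4719.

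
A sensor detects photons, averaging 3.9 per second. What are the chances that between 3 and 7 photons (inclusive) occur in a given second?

0.7015

With mean μ = 3.9 per second,
P(3 ≤ N ≤ 7) = Σ_{j=3}^{7} e^(−3.9) · 3.9^j/j! ≈ 0.7015.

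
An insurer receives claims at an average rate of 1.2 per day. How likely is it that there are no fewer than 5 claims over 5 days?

0.7149

Over the interval, μ = 1.2 × 5 = 6 (5 days).
P(N ≥ 5) = 1 − P(N ≤ 4) = 1 − Σ_{j=0}^{4} e^(−μ) μ^j/j! ≈ 0.7149.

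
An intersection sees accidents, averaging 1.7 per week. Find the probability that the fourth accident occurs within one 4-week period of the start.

0.9072

Over the interval, μ = 1.7 × 4 = 6.8 (a 4-week period = 4 weeks).
The fourth arrival falls in the interval iff at least 4 events occur there: P(S_4 ≤ t) = P(N ≥ 4) = 1 − P(N ≤ 3) ≈ 0.9072.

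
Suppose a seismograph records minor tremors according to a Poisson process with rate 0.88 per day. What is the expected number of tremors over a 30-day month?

26.4

E[N] = λt = 0.88 × 30 = 26.4 (a 30-day month = 30 days).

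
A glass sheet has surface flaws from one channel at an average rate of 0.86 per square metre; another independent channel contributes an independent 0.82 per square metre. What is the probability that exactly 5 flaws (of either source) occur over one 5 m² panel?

Independent Poisson processes superpose: combined rate λ = 0.86 + 0.82 = 1.68 per square metre.
Over the interval, μ = 1.68 × 5 = 8.4 (a 5 m² panel = 5 square metres).
P(N = 5) = e^(−8.4) · 8.4^5/5! ≈ 0.0784.

0.0784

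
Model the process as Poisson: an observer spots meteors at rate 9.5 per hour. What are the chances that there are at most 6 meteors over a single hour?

With mean μ = 9.5 per hour,
P(N ≤ 6) = Σ_{j=0}^{6} e^(−μ) μ^j/j! ≈ 0.1649.

0.1649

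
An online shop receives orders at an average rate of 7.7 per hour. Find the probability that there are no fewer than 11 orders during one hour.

0.1555

With mean μ = 7.7 per hour,
P(N ≥ 11) = 1 − P(N ≤ 10) = 1 − Σ_{j=0}^{10} e^(−μ) μ^j/j! ≈ 0.1555.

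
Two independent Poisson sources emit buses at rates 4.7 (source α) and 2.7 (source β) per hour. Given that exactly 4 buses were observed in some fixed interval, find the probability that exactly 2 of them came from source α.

0.3222

Given the total, each event is independently from source α with probability p = λ_α/(λ_α+λ_β) = 4.7/7.4 ≈ 0.6351.
So K ~ Binomial(4, 4.7/7.4): P(K = 2) = C(4,2) · (4.7/7.4)^2 · (2.7/7.4)^2 ≈ 0.3222.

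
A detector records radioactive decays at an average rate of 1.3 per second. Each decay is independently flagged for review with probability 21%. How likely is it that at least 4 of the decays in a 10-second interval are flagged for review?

Thinning: the decays that are flagged for review themselves form a Poisson process with rate 0.21 × 1.3 = 0.273 per second.
Over the interval, μ = 0.273 × 10 = 2.73 (a 10-second interval = 10 seconds).
P(N ≥ 4) = 1 − P(N ≤ 3) ≈ 0.2925.

0.2925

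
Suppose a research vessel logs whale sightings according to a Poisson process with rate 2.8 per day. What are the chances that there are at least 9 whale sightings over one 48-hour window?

Over the interval, μ = 2.8 × 2 = 5.6 (a 48-hour window = 2 days).
P(N ≥ 9) = 1 − P(N ≤ 8) = 1 − Σ_{j=0}^{8} e^(−μ) μ^j/j! ≈ 0.1143.

0.1143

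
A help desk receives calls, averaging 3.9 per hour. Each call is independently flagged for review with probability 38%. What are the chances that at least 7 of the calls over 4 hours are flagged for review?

0.3821

Thinning: the calls that are flagged for review themselves form a Poisson process with rate 0.38 × 3.9 = 1.482 per hour.
Over the interval, μ = 1.482 × 4 = 5.928 (4 hours).
P(N ≥ 7) = 1 − P(N ≤ 6) ≈ 0.3821.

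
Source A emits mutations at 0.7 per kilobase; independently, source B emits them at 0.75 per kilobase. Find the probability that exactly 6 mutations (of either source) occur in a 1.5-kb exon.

0.0167

Independent Poisson processes superpose: combined rate λ = 0.7 + 0.75 = 1.45 per kilobase.
Over the interval, μ = 1.45 × 1.5 = 2.175 (a 1.5-kb exon = 1.5 kilobases).
P(N = 6) = e^(−2.175) · 2.175^6/6! ≈ 0.0167.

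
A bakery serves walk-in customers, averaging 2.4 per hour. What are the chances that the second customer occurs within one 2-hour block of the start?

0.9523

Over the interval, μ = 2.4 × 2 = 4.8 (a 2-hour block = 2 hours).
The second arrival falls in the interval iff at least 2 events occur there: P(S_2 ≤ t) = P(N ≥ 2) = 1 − P(N ≤ 1) ≈ 0.9523.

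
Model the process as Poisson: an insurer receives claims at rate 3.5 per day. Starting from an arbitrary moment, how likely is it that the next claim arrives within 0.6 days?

0.8775

Inter-arrival times are exponential with rate λ = 3.5 per day.
P(T ≤ 0.6) = 1 − e^(−λt) = 1 − e^(−3.5 × 0.6) = 1 − e^(−2.1) ≈ 0.8775.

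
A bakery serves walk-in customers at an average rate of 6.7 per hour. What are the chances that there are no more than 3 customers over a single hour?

With mean μ = 6.7 per hour,
P(N ≤ 3) = Σ_{j=0}^{3} e^(−μ) μ^j/j! ≈ 0.0988.

0.0988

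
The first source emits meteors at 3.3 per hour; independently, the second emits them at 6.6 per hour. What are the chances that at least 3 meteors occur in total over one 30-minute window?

0.8711

Independent Poisson processes superpose: combined rate λ = 3.3 + 6.6 = 9.9 per hour.
Over the interval, μ = 9.9 × 0.5 = 4.95 (a 30-minute window = 0.5 hours).
P(N ≥ 3) = 1 − P(N ≤ 2) ≈ 0.8711.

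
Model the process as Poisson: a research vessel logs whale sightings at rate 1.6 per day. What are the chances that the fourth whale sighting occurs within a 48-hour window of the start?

Over the interval, μ = 1.6 × 2 = 3.2 (a 48-hour window = 2 days).
The fourth arrival falls in the interval iff at least 4 events occur there: P(S_4 ≤ t) = P(N ≥ 4) = 1 − P(N ≤ 3) ≈ 0.3975.

0.3975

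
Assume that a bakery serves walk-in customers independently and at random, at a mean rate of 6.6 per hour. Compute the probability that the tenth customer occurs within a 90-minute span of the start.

0.5295

Over the interval, μ = 6.6 × 1.5 = 9.9 (a 90-minute span = 1.5 hours).
The tenth arrival falls in the interval iff at least 10 events occur there: P(S_10 ≤ t) = P(N ≥ 10) = 1 − P(N ≤ 9) ≈ 0.5295.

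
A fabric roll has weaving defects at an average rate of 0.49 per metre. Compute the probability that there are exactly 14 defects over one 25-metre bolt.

Over the interval, μ = 0.49 × 25 = 12.25 (a 25-metre bolt = 25 metres).
P(N = 14) = e^(−μ) μ^14/14! = e^(−12.25) · 12.25^14/87178291200 ≈ 0.0941.

0.0941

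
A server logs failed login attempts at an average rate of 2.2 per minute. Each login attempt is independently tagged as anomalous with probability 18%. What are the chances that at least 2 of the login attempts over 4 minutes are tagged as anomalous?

Thinning: the login attempts that are tagged as anomalous themselves form a Poisson process with rate 0.18 × 2.2 = 0.396 per minute.
Over the interval, μ = 0.396 × 4 = 1.584 (4 minutes).
P(N ≥ 2) = 1 − P(N ≤ 1) ≈ 0.4699.

0.4699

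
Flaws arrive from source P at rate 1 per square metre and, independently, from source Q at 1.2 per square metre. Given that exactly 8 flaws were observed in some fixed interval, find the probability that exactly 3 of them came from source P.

Given the total, each event is independently from source P with probability p = λ_P/(λ_P+λ_Q) = 1/2.2 ≈ 0.4545.
So K ~ Binomial(8, 1/2.2): P(K = 3) = C(8,3) · (1/2.2)^3 · (1.2/2.2)^5 ≈ 0.2539.

0.2539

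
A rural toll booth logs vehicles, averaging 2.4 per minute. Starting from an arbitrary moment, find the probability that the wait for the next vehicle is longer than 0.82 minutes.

0.1397

The wait for the next event is exponential with rate λ = 2.4 per minute.
P(T > 0.82) = e^(−λt) = e^(−2.4 × 0.82) = e^(−1.968) ≈ 0.1397.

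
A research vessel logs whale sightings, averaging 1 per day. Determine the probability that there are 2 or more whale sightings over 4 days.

0.9084

Over the interval, μ = 1 × 4 = 4 (4 days).
P(N ≥ 2) = 1 − P(N ≤ 1) = 1 − Σ_{j=0}^{1} e^(−μ) μ^j/j! ≈ 0.9084.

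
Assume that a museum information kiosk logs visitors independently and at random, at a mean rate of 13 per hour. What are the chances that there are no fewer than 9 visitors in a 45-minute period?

0.6383

Over the interval, μ = 13 × 0.75 = 9.75 (a 45-minute period = 0.75 hours).
P(N ≥ 9) = 1 − P(N ≤ 8) = 1 − Σ_{j=0}^{8} e^(−μ) μ^j/j! ≈ 0.6383.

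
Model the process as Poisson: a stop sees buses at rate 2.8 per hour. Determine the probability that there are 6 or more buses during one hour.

With mean μ = 2.8 per hour,
P(N ≥ 6) = 1 − P(N ≤ 5) = 1 − Σ_{j=0}^{5} e^(−μ) μ^j/j! ≈ 0.0651.

0.0651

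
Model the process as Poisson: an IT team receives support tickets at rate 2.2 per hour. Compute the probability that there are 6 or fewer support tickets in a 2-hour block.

Over the interval, μ = 2.2 × 2 = 4.4 (a 2-hour block = 2 hours).
P(N ≤ 6) = Σ_{j=0}^{6} e^(−μ) μ^j/j! ≈ 0.8436.

0.8436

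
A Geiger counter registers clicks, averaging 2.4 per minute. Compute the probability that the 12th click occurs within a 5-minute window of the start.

0.5384

Over the interval, μ = 2.4 × 5 = 12 (a 5-minute window = 5 minutes).
The 12th arrival falls in the interval iff at least 12 events occur there: P(S_12 ≤ t) = P(N ≥ 12) = 1 − P(N ≤ 11) ≈ 0.5384.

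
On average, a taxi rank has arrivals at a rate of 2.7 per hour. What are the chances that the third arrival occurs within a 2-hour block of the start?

Over the interval, μ = 2.7 × 2 = 5.4 (a 2-hour block = 2 hours).
The third arrival falls in the interval iff at least 3 events occur there: P(S_3 ≤ t) = P(N ≥ 3) = 1 − P(N ≤ 2) ≈ 0.9052.

0.9052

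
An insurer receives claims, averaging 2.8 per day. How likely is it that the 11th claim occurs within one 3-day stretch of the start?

Over the interval, μ = 2.8 × 3 = 8.4 (a 3-day stretch = 3 days).
The 11th arrival falls in the interval iff at least 11 events occur there: P(S_11 ≤ t) = P(N ≥ 11) = 1 − P(N ≤ 10) ≈ 0.2257.

0.2257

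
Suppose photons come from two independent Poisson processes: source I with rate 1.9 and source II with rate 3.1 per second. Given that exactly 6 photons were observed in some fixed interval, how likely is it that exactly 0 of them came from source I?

Given the total, each event is independently from source I with probability p = λ_I/(λ_I+λ_II) = 1.9/5 = 0.3800.
So K ~ Binomial(6, 1.9/5): P(K = 0) = C(6,0) · (1.9/5)^0 · (3.1/5)^6 ≈ 0.0568.

0.0568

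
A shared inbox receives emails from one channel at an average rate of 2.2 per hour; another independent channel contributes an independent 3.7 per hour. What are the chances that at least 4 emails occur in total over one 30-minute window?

0.3416

Independent Poisson processes superpose: combined rate λ = 2.2 + 3.7 = 5.9 per hour.
Over the interval, μ = 5.9 × 0.5 = 2.95 (a 30-minute window = 0.5 hours).
P(N ≥ 4) = 1 − P(N ≤ 3) ≈ 0.3416.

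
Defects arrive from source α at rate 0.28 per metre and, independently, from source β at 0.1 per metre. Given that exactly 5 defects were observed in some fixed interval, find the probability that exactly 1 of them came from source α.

Given the total, each event is independently from source α with probability p = λ_α/(λ_α+λ_β) = 0.28/0.38 ≈ 0.7368.
So K ~ Binomial(5, 0.28/0.38): P(K = 1) = C(5,1) · (0.28/0.38)^1 · (0.1/0.38)^4 ≈ 0.0177.

0.0177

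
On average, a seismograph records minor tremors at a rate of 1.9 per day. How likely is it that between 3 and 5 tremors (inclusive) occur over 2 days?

0.5467

Over the interval, μ = 1.9 × 2 = 3.8 (2 days).
P(3 ≤ N ≤ 5) = Σ_{j=3}^{5} e^(−3.8) · 3.8^j/j! ≈ 0.5467.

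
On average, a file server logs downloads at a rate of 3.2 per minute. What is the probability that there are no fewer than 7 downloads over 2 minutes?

Over the interval, μ = 3.2 × 2 = 6.4 (2 minutes).
P(N ≥ 7) = 1 − P(N ≤ 6) = 1 − Σ_{j=0}^{6} e^(−μ) μ^j/j! ≈ 0.4577.

0.4577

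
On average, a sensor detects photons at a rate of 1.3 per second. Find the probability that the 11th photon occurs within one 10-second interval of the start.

Over the interval, μ = 1.3 × 10 = 13 (a 10-second interval = 10 seconds).
The 11th arrival falls in the interval iff at least 11 events occur there: P(S_11 ≤ t) = P(N ≥ 11) = 1 − P(N ≤ 10) ≈ 0.7483.

0.7483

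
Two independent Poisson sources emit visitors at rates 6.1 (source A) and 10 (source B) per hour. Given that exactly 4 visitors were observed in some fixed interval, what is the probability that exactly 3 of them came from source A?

0.1351

Given the total, each event is independently from source A with probability p = λ_A/(λ_A+λ_B) = 6.1/16.1 ≈ 0.3789.
So K ~ Binomial(4, 6.1/16.1): P(K = 3) = C(4,3) · (6.1/16.1)^3 · (10/16.1)^1 ≈ 0.1351.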